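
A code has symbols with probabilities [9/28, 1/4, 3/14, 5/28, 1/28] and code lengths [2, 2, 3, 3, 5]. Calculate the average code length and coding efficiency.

Average length L = Σ p_i × l_i = 2.5000 bits
Entropy H = 2.1181 bits
Efficiency η = H/L × 100% = 84.72%


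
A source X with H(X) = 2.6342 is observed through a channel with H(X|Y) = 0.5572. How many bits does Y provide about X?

I(X;Y) = H(X) - H(X|Y)
I(X;Y) = 2.6342 - 0.5572 = 2.077 bits


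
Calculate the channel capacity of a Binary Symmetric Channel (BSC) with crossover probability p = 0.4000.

For BSC with error probability p:
C = 1 - H(p) where H(p) is binary entropy
H(0.4000) = -0.4000 × log₂(0.4000) - 0.6000 × log₂(0.6000)
H(p) = 0.9710
C = 1 - 0.9710 = 0.0290 bits/use


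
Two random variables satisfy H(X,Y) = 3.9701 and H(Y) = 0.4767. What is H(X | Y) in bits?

Chain rule: H(X,Y) = H(X|Y) + H(Y)
H(X|Y) = H(X,Y) - H(Y) = 3.9701 - 0.4767 = 3.4934 bits


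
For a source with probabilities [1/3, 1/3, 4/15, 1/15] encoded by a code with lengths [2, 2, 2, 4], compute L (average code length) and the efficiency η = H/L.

Average length L = Σ p_i × l_i = 2.1333 bits
Entropy H = 1.8256 bits
Efficiency η = H/L × 100% = 85.58%


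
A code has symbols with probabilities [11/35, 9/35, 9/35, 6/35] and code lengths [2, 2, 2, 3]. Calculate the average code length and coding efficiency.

Average length L = Σ p_i × l_i = 2.1714 bits
Entropy H = 1.9686 bits
Efficiency η = H/L × 100% = 90.66%


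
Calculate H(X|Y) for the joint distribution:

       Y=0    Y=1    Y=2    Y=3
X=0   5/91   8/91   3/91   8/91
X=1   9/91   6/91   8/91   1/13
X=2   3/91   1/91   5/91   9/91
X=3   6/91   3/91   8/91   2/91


H(X|Y) = Σ_y p(y) H(X|Y=y)
  p(Y=0) = 23/91, H(X|Y=0) = 1.8973
  p(Y=1) = 18/91, H(X|Y=1) = 1.7108
  p(Y=2) = 24/91, H(X|Y=2) = 1.9031
  p(Y=3) = 2/7, H(X|Y=3) = 1.8473
H(X|Y) = 0.2527×1.8973 + 0.1978×1.7108 + 0.2637×1.9031 + 0.2857×1.8473 = 1.8477 bits


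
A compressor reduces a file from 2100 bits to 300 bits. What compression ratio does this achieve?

Compression ratio = Original / Compressed
= 2100 / 300 = 7.00:1


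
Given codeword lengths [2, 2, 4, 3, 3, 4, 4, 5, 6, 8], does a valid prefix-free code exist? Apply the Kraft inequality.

Kraft inequality: Σ 2^(-l_i) ≤ 1 for prefix-free code
Calculating: 2^(-2) + 2^(-2) + 2^(-4) + 2^(-3) + 2^(-3) + 2^(-4) + 2^(-4) + 2^(-5) + 2^(-6) + 2^(-8)
= 0.25 + 0.25 + 0.0625 + 0.125 + 0.125 + 0.0625 + 0.0625 + 0.03125 + 0.015625 + 0.00390625
= 0.9883
Since 0.9883 ≤ 1, prefix-free code exists


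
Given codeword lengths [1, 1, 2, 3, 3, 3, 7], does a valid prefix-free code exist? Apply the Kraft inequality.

Kraft inequality: Σ 2^(-l_i) ≤ 1 for prefix-free code
Calculating: 2^(-1) + 2^(-1) + 2^(-2) + 2^(-3) + 2^(-3) + 2^(-3) + 2^(-7)
= 0.5 + 0.5 + 0.25 + 0.125 + 0.125 + 0.125 + 0.0078125
= 1.6328
Since 1.6328 > 1, prefix-free code does not exist


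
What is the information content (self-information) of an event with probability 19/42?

Information content I(x) = -log₂(p(x))
I = -log₂(19/42) = -log₂(0.4524)
I = 1.1444 bits


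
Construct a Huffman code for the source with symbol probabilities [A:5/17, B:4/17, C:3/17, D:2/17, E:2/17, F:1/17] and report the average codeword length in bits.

Huffman tree construction:
Combine smallest probabilities repeatedly
Resulting codes:
  A: 10 (length 2)
  B: 01 (length 2)
  C: 111 (length 3)
  D: 001 (length 3)
  E: 110 (length 3)
  F: 000 (length 3)
Average length = Σ p(s) × length(s) = 2.4706 bits


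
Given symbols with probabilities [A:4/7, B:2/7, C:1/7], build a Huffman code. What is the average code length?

Huffman tree construction:
Combine smallest probabilities repeatedly
Resulting codes:
  A: 1 (length 1)
  B: 01 (length 2)
  C: 00 (length 2)
Average length = Σ p(s) × length(s) = 1.4286 bits


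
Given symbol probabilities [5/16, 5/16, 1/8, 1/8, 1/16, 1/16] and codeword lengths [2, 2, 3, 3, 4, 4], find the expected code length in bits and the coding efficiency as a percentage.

Average length L = Σ p_i × l_i = 2.5000 bits
Entropy H = 2.2988 bits
Efficiency η = H/L × 100% = 91.95%


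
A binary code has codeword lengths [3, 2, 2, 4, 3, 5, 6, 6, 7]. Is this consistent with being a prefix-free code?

Kraft inequality: Σ 2^(-l_i) ≤ 1 for prefix-free code
Calculating: 2^(-3) + 2^(-2) + 2^(-2) + 2^(-4) + 2^(-3) + 2^(-5) + 2^(-6) + 2^(-6) + 2^(-7)
= 0.125 + 0.25 + 0.25 + 0.0625 + 0.125 + 0.03125 + 0.015625 + 0.015625 + 0.0078125
= 0.8828
Since 0.8828 ≤ 1, prefix-free code exists


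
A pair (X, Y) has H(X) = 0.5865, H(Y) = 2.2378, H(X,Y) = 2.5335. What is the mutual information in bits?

I(X;Y) = H(X) + H(Y) - H(X,Y)
I(X;Y) = 0.5865 + 2.2378 - 2.5335 = 0.2908 bits


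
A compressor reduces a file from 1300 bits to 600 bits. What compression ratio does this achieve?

Compression ratio = Original / Compressed
= 1300 / 600 = 2.17:1


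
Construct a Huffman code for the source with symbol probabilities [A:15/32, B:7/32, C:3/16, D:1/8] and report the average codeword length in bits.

Huffman tree construction:
Combine smallest probabilities repeatedly
Resulting codes:
  A: 0 (length 1)
  B: 10 (length 2)
  C: 111 (length 3)
  D: 110 (length 3)
Average length = Σ p(s) × length(s) = 1.8438 bits


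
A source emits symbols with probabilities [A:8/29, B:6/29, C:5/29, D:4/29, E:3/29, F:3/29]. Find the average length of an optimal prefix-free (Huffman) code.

Huffman tree construction:
Combine smallest probabilities repeatedly
Resulting codes:
  A: 10 (length 2)
  B: 00 (length 2)
  C: 111 (length 3)
  D: 110 (length 3)
  E: 010 (length 3)
  F: 011 (length 3)
Average length = Σ p(s) × length(s) = 2.5172 bits


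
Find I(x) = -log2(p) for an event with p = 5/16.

Information content I(x) = -log₂(p(x))
I = -log₂(5/16) = -log₂(0.3125)
I = 1.6781 bits


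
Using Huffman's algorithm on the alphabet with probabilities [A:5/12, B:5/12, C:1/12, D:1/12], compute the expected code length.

Huffman tree construction:
Combine smallest probabilities repeatedly
Resulting codes:
  A: 11 (length 2)
  B: 0 (length 1)
  C: 100 (length 3)
  D: 101 (length 3)
Average length = Σ p(s) × length(s) = 1.7500 bits


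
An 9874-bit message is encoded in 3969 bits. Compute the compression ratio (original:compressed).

Compression ratio = Original / Compressed
= 9874 / 3969 = 2.49:1


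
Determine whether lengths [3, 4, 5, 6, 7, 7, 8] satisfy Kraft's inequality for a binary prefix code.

Kraft inequality: Σ 2^(-l_i) ≤ 1 for prefix-free code
Calculating: 2^(-3) + 2^(-4) + 2^(-5) + 2^(-6) + 2^(-7) + 2^(-7) + 2^(-8)
= 0.125 + 0.0625 + 0.03125 + 0.015625 + 0.0078125 + 0.0078125 + 0.00390625
= 0.2539
Since 0.2539 ≤ 1, prefix-free code exists


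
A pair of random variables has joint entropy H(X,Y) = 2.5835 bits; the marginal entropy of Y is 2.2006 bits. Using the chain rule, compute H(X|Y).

Chain rule: H(X,Y) = H(X|Y) + H(Y)
H(X|Y) = H(X,Y) - H(Y) = 2.5835 - 2.2006 = 0.3829 bits


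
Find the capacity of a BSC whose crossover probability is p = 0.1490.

For BSC with error probability p:
C = 1 - H(p) where H(p) is binary entropy
H(0.1490) = -0.1490 × log₂(0.1490) - 0.8510 × log₂(0.8510)
H(p) = 0.6073
C = 1 - 0.6073 = 0.3927 bits/use


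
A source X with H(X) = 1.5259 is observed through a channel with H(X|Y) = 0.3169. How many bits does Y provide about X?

I(X;Y) = H(X) - H(X|Y)
I(X;Y) = 1.5259 - 0.3169 = 1.209 bits


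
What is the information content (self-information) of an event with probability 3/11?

Information content I(x) = -log₂(p(x))
I = -log₂(3/11) = -log₂(0.2727)
I = 1.8745 bits


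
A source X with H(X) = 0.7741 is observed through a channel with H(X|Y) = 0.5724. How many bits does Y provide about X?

I(X;Y) = H(X) - H(X|Y)
I(X;Y) = 0.7741 - 0.5724 = 0.2017 bits


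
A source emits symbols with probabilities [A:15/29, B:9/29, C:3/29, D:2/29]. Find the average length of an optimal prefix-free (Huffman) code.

Huffman tree construction:
Combine smallest probabilities repeatedly
Resulting codes:
  A: 1 (length 1)
  B: 01 (length 2)
  C: 001 (length 3)
  D: 000 (length 3)
Average length = Σ p(s) × length(s) = 1.6552 bits


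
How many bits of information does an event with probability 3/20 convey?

Information content I(x) = -log₂(p(x))
I = -log₂(3/20) = -log₂(0.1500)
I = 2.7370 bits


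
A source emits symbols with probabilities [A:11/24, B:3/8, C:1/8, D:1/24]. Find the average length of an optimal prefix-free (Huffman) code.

Huffman tree construction:
Combine smallest probabilities repeatedly
Resulting codes:
  A: 0 (length 1)
  B: 11 (length 2)
  C: 101 (length 3)
  D: 100 (length 3)
Average length = Σ p(s) × length(s) = 1.7083 bits


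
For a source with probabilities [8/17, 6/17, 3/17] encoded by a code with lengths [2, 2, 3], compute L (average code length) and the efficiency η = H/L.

Average length L = Σ p_i × l_i = 2.1765 bits
Entropy H = 1.4837 bits
Efficiency η = H/L × 100% = 68.17%


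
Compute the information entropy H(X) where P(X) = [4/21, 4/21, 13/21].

H(X) = -Σ p(x) log₂ p(x)
  -4/21 × log₂(4/21) = 0.4557
  -4/21 × log₂(4/21) = 0.4557
  -13/21 × log₂(13/21) = 0.4283
H(X) = 1.3397 bits


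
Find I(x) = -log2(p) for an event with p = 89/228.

Information content I(x) = -log₂(p(x))
I = -log₂(89/228) = -log₂(0.3904)
I = 1.3572 bits


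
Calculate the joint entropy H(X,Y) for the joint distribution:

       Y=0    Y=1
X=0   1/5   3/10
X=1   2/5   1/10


H(X,Y) = -Σ p(x,y) log₂ p(x,y)
  p(0,0)=1/5: -0.2000 × log₂(0.2000) = 0.4644
  p(0,1)=3/10: -0.3000 × log₂(0.3000) = 0.5211
  p(1,0)=2/5: -0.4000 × log₂(0.4000) = 0.5288
  p(1,1)=1/10: -0.1000 × log₂(0.1000) = 0.3322
H(X,Y) = 1.8464 bits


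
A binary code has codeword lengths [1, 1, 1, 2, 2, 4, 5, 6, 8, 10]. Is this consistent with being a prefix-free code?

Kraft inequality: Σ 2^(-l_i) ≤ 1 for prefix-free code
Calculating: 2^(-1) + 2^(-1) + 2^(-1) + 2^(-2) + 2^(-2) + 2^(-4) + 2^(-5) + 2^(-6) + 2^(-8) + 2^(-10)
= 0.5 + 0.5 + 0.5 + 0.25 + 0.25 + 0.0625 + 0.03125 + 0.015625 + 0.00390625 + 0.0009765625
= 2.1143
Since 2.1143 > 1, prefix-free code does not exist


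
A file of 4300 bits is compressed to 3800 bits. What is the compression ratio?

Compression ratio = Original / Compressed
= 4300 / 3800 = 1.13:1


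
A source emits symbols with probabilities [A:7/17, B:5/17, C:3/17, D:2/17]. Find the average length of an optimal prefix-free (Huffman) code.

Huffman tree construction:
Combine smallest probabilities repeatedly
Resulting codes:
  A: 0 (length 1)
  B: 10 (length 2)
  C: 111 (length 3)
  D: 110 (length 3)
Average length = Σ p(s) × length(s) = 1.8824 bits


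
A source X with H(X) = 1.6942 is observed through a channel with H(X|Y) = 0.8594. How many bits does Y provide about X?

I(X;Y) = H(X) - H(X|Y)
I(X;Y) = 1.6942 - 0.8594 = 0.8348 bits


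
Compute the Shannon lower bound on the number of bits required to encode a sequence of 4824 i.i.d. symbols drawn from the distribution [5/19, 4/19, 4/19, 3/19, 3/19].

Entropy H = 2.2943 bits/symbol
Minimum bits = H × n = 2.2943 × 4824
= 11067.58 bits


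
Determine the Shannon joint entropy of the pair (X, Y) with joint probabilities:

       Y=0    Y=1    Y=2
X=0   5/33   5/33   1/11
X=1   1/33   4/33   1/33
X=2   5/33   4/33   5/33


H(X,Y) = -Σ p(x,y) log₂ p(x,y)
  p(0,0)=5/33: -0.1515 × log₂(0.1515) = 0.4125
  p(0,1)=5/33: -0.1515 × log₂(0.1515) = 0.4125
  p(0,2)=1/11: -0.0909 × log₂(0.0909) = 0.3145
  p(1,0)=1/33: -0.0303 × log₂(0.0303) = 0.1529
  p(1,1)=4/33: -0.1212 × log₂(0.1212) = 0.3690
  p(1,2)=1/33: -0.0303 × log₂(0.0303) = 0.1529
  p(2,0)=5/33: -0.1515 × log₂(0.1515) = 0.4125
  p(2,1)=4/33: -0.1212 × log₂(0.1212) = 0.3690
  p(2,2)=5/33: -0.1515 × log₂(0.1515) = 0.4125
H(X,Y) = 3.0082 bits


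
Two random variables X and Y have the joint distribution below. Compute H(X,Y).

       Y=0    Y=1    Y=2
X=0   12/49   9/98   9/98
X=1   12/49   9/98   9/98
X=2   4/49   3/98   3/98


H(X,Y) = -Σ p(x,y) log₂ p(x,y)
  p(0,0)=12/49: -0.2449 × log₂(0.2449) = 0.4971
  p(0,1)=9/98: -0.0918 × log₂(0.0918) = 0.3164
  p(0,2)=9/98: -0.0918 × log₂(0.0918) = 0.3164
  p(1,0)=12/49: -0.2449 × log₂(0.2449) = 0.4971
  p(1,1)=9/98: -0.0918 × log₂(0.0918) = 0.3164
  p(1,2)=9/98: -0.0918 × log₂(0.0918) = 0.3164
  p(2,0)=4/49: -0.0816 × log₂(0.0816) = 0.2951
  p(2,1)=3/98: -0.0306 × log₂(0.0306) = 0.1540
  p(2,2)=3/98: -0.0306 × log₂(0.0306) = 0.1540
H(X,Y) = 2.8626 bits


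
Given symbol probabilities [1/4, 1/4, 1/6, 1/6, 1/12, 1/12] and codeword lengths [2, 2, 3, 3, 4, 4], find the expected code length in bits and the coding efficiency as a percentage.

Average length L = Σ p_i × l_i = 2.6667 bits
Entropy H = 2.4591 bits
Efficiency η = H/L × 100% = 92.22%


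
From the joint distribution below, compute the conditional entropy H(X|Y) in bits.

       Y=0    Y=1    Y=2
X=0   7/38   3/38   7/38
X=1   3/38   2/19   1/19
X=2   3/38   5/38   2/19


H(X|Y) = Σ_y p(y) H(X|Y=y)
  p(Y=0) = 13/38, H(X|Y=0) = 1.4573
  p(Y=1) = 6/19, H(X|Y=1) = 1.5546
  p(Y=2) = 13/38, H(X|Y=2) = 1.4196
H(X|Y) = 0.3421×1.4573 + 0.3158×1.5546 + 0.3421×1.4196 = 1.4751 bits


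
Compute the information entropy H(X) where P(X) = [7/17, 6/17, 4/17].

H(X) = -Σ p(x) log₂ p(x)
  -7/17 × log₂(7/17) = 0.5271
  -6/17 × log₂(6/17) = 0.5303
  -4/17 × log₂(4/17) = 0.4912
H(X) = 1.5486 bits


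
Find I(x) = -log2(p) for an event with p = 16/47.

Information content I(x) = -log₂(p(x))
I = -log₂(16/47) = -log₂(0.3404)
I = 1.5546 bits


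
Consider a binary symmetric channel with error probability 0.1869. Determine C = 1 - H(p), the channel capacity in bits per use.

For BSC with error probability p:
C = 1 - H(p) where H(p) is binary entropy
H(0.1869) = -0.1869 × log₂(0.1869) - 0.8131 × log₂(0.8131)
H(p) = 0.6949
C = 1 - 0.6949 = 0.3051 bits/use


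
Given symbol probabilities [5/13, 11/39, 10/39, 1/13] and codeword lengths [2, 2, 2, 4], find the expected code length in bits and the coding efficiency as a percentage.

Average length L = Σ p_i × l_i = 2.1538 bits
Entropy H = 1.8333 bits
Efficiency η = H/L × 100% = 85.12%


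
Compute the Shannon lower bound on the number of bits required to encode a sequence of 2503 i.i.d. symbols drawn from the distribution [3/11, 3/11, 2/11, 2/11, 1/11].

Entropy H = 2.2313 bits/symbol
Minimum bits = H × n = 2.2313 × 2503
= 5584.87 bits


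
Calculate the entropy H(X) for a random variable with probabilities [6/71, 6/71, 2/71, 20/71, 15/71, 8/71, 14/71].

H(X) = -Σ p(x) log₂ p(x)
  -6/71 × log₂(6/71) = 0.3012
  -6/71 × log₂(6/71) = 0.3012
  -2/71 × log₂(2/71) = 0.1451
  -20/71 × log₂(20/71) = 0.5149
  -15/71 × log₂(15/71) = 0.4738
  -8/71 × log₂(8/71) = 0.3549
  -14/71 × log₂(14/71) = 0.4619
H(X) = 2.5531 bits


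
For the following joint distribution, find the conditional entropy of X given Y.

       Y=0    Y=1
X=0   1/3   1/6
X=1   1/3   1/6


H(X|Y) = Σ_y p(y) H(X|Y=y)
  p(Y=0) = 2/3, H(X|Y=0) = 1.0000
  p(Y=1) = 1/3, H(X|Y=1) = 1.0000
H(X|Y) = 0.6667×1.0000 + 0.3333×1.0000 = 1.0000 bits


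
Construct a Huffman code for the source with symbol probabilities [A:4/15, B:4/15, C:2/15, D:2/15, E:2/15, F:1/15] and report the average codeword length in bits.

Huffman tree construction:
Combine smallest probabilities repeatedly
Resulting codes:
  A: 01 (length 2)
  B: 10 (length 2)
  C: 001 (length 3)
  D: 110 (length 3)
  E: 111 (length 3)
  F: 000 (length 3)
Average length = Σ p(s) × length(s) = 2.4667 bits


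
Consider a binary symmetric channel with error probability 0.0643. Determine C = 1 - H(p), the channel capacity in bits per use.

For BSC with error probability p:
C = 1 - H(p) where H(p) is binary entropy
H(0.0643) = -0.0643 × log₂(0.0643) - 0.9357 × log₂(0.9357)
H(p) = 0.3443
C = 1 - 0.3443 = 0.6557 bits/use


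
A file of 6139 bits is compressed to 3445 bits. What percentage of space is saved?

Space savings = (1 - Compressed/Original) × 100%
= (1 - 3445/6139) × 100%
= 43.88%


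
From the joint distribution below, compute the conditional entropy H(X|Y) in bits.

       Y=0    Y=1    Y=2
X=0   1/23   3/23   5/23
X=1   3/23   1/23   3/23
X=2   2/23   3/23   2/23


H(X|Y) = Σ_y p(y) H(X|Y=y)
  p(Y=0) = 6/23, H(X|Y=0) = 1.4591
  p(Y=1) = 7/23, H(X|Y=1) = 1.4488
  p(Y=2) = 10/23, H(X|Y=2) = 1.4855
H(X|Y) = 0.2609×1.4591 + 0.3043×1.4488 + 0.4348×1.4855 = 1.4674 bits


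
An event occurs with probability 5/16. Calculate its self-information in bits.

Information content I(x) = -log₂(p(x))
I = -log₂(5/16) = -log₂(0.3125)
I = 1.6781 bits


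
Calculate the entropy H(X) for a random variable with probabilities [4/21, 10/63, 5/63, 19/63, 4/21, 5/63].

H(X) = -Σ p(x) log₂ p(x)
  -4/21 × log₂(4/21) = 0.4557
  -10/63 × log₂(10/63) = 0.4215
  -5/63 × log₂(5/63) = 0.2901
  -19/63 × log₂(19/63) = 0.5216
  -4/21 × log₂(4/21) = 0.4557
  -5/63 × log₂(5/63) = 0.2901
H(X) = 2.4346 bits


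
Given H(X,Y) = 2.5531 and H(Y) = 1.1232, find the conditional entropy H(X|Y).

Chain rule: H(X,Y) = H(X|Y) + H(Y)
H(X|Y) = H(X,Y) - H(Y) = 2.5531 - 1.1232 = 1.4299 bits


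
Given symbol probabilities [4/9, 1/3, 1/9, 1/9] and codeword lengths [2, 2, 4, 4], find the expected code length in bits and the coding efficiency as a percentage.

Average length L = Σ p_i × l_i = 2.4444 bits
Entropy H = 1.7527 bits
Efficiency η = H/L × 100% = 71.70%


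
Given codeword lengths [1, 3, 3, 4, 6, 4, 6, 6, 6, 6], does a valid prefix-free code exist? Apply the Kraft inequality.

Kraft inequality: Σ 2^(-l_i) ≤ 1 for prefix-free code
Calculating: 2^(-1) + 2^(-3) + 2^(-3) + 2^(-4) + 2^(-6) + 2^(-4) + 2^(-6) + 2^(-6) + 2^(-6) + 2^(-6)
= 0.5 + 0.125 + 0.125 + 0.0625 + 0.015625 + 0.0625 + 0.015625 + 0.015625 + 0.015625 + 0.015625
= 0.9531
Since 0.9531 ≤ 1, prefix-free code exists


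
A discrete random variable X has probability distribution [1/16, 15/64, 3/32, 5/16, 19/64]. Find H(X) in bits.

H(X) = -Σ p(x) log₂ p(x)
  -1/16 × log₂(1/16) = 0.2500
  -15/64 × log₂(15/64) = 0.4906
  -3/32 × log₂(3/32) = 0.3202
  -5/16 × log₂(5/16) = 0.5244
  -19/64 × log₂(19/64) = 0.5201
H(X) = 2.1053 bits


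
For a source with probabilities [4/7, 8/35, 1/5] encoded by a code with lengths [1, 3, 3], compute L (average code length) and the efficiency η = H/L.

Average length L = Σ p_i × l_i = 1.8571 bits
Entropy H = 1.4124 bits
Efficiency η = H/L × 100% = 76.05%


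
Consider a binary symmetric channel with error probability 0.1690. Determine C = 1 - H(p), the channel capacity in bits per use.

For BSC with error probability p:
C = 1 - H(p) where H(p) is binary entropy
H(0.1690) = -0.1690 × log₂(0.1690) - 0.8310 × log₂(0.8310)
H(p) = 0.6554
C = 1 - 0.6554 = 0.3446 bits/use


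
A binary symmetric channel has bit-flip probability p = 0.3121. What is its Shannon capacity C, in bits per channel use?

For BSC with error probability p:
C = 1 - H(p) where H(p) is binary entropy
H(0.3121) = -0.3121 × log₂(0.3121) - 0.6879 × log₂(0.6879)
H(p) = 0.8956
C = 1 - 0.8956 = 0.1044 bits/use


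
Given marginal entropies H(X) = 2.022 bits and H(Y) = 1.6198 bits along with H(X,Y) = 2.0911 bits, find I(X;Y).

I(X;Y) = H(X) + H(Y) - H(X,Y)
I(X;Y) = 2.022 + 1.6198 - 2.0911 = 1.5507 bits


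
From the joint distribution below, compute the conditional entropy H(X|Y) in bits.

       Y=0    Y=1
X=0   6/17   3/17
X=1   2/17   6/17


H(X|Y) = Σ_y p(y) H(X|Y=y)
  p(Y=0) = 8/17, H(X|Y=0) = 0.8113
  p(Y=1) = 9/17, H(X|Y=1) = 0.9183
H(X|Y) = 0.4706×0.8113 + 0.5294×0.9183 = 0.8679 bits


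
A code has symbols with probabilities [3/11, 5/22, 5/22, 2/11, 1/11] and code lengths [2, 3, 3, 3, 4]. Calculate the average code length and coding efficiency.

Average length L = Σ p_i × l_i = 2.8182 bits
Entropy H = 2.2445 bits
Efficiency η = H/L × 100% = 79.64%


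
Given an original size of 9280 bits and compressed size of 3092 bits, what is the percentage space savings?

Space savings = (1 - Compressed/Original) × 100%
= (1 - 3092/9280) × 100%
= 66.68%


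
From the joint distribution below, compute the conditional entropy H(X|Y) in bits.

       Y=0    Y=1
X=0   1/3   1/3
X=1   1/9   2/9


H(X|Y) = Σ_y p(y) H(X|Y=y)
  p(Y=0) = 4/9, H(X|Y=0) = 0.8113
  p(Y=1) = 5/9, H(X|Y=1) = 0.9710
H(X|Y) = 0.4444×0.8113 + 0.5556×0.9710 = 0.9000 bits


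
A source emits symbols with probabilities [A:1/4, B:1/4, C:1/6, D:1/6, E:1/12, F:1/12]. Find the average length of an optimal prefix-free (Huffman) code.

Huffman tree construction:
Combine smallest probabilities repeatedly
Resulting codes:
  A: 01 (length 2)
  B: 10 (length 2)
  C: 110 (length 3)
  D: 111 (length 3)
  E: 000 (length 3)
  F: 001 (length 3)
Average length = Σ p(s) × length(s) = 2.5000 bits


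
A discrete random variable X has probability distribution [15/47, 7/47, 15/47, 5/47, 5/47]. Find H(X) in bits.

H(X) = -Σ p(x) log₂ p(x)
  -15/47 × log₂(15/47) = 0.5259
  -7/47 × log₂(7/47) = 0.4092
  -15/47 × log₂(15/47) = 0.5259
  -5/47 × log₂(5/47) = 0.3439
  -5/47 × log₂(5/47) = 0.3439
H(X) = 2.1487 bits


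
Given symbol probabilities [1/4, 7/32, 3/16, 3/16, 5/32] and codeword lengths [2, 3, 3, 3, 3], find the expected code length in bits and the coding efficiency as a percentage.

Average length L = Σ p_i × l_i = 2.7500 bits
Entropy H = 2.3037 bits
Efficiency η = H/L × 100% = 83.77%


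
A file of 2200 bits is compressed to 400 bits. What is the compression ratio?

Compression ratio = Original / Compressed
= 2200 / 400 = 5.50:1


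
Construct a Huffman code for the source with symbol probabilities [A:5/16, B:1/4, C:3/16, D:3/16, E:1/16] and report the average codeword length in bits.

Huffman tree construction:
Combine smallest probabilities repeatedly
Resulting codes:
  A: 11 (length 2)
  B: 01 (length 2)
  C: 101 (length 3)
  D: 00 (length 2)
  E: 100 (length 3)
Average length = Σ p(s) × length(s) = 2.2500 bits


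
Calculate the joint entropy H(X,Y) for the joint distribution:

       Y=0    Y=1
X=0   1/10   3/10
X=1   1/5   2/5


H(X,Y) = -Σ p(x,y) log₂ p(x,y)
  p(0,0)=1/10: -0.1000 × log₂(0.1000) = 0.3322
  p(0,1)=3/10: -0.3000 × log₂(0.3000) = 0.5211
  p(1,0)=1/5: -0.2000 × log₂(0.2000) = 0.4644
  p(1,1)=2/5: -0.4000 × log₂(0.4000) = 0.5288
H(X,Y) = 1.8464 bits


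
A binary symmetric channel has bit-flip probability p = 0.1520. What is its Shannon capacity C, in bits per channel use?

For BSC with error probability p:
C = 1 - H(p) where H(p) is binary entropy
H(0.1520) = -0.1520 × log₂(0.1520) - 0.8480 × log₂(0.8480)
H(p) = 0.6148
C = 1 - 0.6148 = 0.3852 bits/use


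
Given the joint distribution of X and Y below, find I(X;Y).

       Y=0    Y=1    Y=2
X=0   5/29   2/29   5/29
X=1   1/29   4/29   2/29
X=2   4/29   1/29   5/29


H(X) = 1.5514, H(Y) = 1.5514, H(X,Y) = 2.9673
I(X;Y) = H(X) + H(Y) - H(X,Y) = 0.1355 bits


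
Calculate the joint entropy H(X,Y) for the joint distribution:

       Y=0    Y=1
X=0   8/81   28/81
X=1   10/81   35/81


H(X,Y) = -Σ p(x,y) log₂ p(x,y)
  p(0,0)=8/81: -0.0988 × log₂(0.0988) = 0.3299
  p(0,1)=28/81: -0.3457 × log₂(0.3457) = 0.5298
  p(1,0)=10/81: -0.1235 × log₂(0.1235) = 0.3726
  p(1,1)=35/81: -0.4321 × log₂(0.4321) = 0.5231
H(X,Y) = 1.7553 bits


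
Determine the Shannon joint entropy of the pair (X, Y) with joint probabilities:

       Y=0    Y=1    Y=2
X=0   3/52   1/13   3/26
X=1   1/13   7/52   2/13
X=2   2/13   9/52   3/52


H(X,Y) = -Σ p(x,y) log₂ p(x,y)
  p(0,0)=3/52: -0.0577 × log₂(0.0577) = 0.2374
  p(0,1)=1/13: -0.0769 × log₂(0.0769) = 0.2846
  p(0,2)=3/26: -0.1154 × log₂(0.1154) = 0.3595
  p(1,0)=1/13: -0.0769 × log₂(0.0769) = 0.2846
  p(1,1)=7/52: -0.1346 × log₂(0.1346) = 0.3895
  p(1,2)=2/13: -0.1538 × log₂(0.1538) = 0.4155
  p(2,0)=2/13: -0.1538 × log₂(0.1538) = 0.4155
  p(2,1)=9/52: -0.1731 × log₂(0.1731) = 0.4380
  p(2,2)=3/52: -0.0577 × log₂(0.0577) = 0.2374
H(X,Y) = 3.0620 bits


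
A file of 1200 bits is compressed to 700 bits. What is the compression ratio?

Compression ratio = Original / Compressed
= 1200 / 700 = 1.71:1


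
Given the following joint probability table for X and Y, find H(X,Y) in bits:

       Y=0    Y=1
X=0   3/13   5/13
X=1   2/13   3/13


H(X,Y) = -Σ p(x,y) log₂ p(x,y)
  p(0,0)=3/13: -0.2308 × log₂(0.2308) = 0.4882
  p(0,1)=5/13: -0.3846 × log₂(0.3846) = 0.5302
  p(1,0)=2/13: -0.1538 × log₂(0.1538) = 0.4155
  p(1,1)=3/13: -0.2308 × log₂(0.2308) = 0.4882
H(X,Y) = 1.9220 bits


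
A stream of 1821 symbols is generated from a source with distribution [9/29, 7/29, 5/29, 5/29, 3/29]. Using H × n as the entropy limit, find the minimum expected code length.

Entropy H = 2.2319 bits/symbol
Minimum bits = H × n = 2.2319 × 1821
= 4064.38 bits


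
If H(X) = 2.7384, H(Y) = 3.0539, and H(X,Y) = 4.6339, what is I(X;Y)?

I(X;Y) = H(X) + H(Y) - H(X,Y)
I(X;Y) = 2.7384 + 3.0539 - 4.6339 = 1.1584 bits


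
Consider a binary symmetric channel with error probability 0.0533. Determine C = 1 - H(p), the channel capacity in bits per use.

For BSC with error probability p:
C = 1 - H(p) where H(p) is binary entropy
H(0.0533) = -0.0533 × log₂(0.0533) - 0.9467 × log₂(0.9467)
H(p) = 0.3003
C = 1 - 0.3003 = 0.6997 bits/use


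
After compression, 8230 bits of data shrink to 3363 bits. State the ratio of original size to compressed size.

Compression ratio = Original / Compressed
= 8230 / 3363 = 2.45:1


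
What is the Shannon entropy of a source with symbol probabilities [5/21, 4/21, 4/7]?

H(X) = -Σ p(x) log₂ p(x)
  -5/21 × log₂(5/21) = 0.4929
  -4/21 × log₂(4/21) = 0.4557
  -4/7 × log₂(4/7) = 0.4613
H(X) = 1.4100 bits


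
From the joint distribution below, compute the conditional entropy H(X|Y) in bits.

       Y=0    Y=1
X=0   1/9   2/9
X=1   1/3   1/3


H(X|Y) = Σ_y p(y) H(X|Y=y)
  p(Y=0) = 4/9, H(X|Y=0) = 0.8113
  p(Y=1) = 5/9, H(X|Y=1) = 0.9710
H(X|Y) = 0.4444×0.8113 + 0.5556×0.9710 = 0.9000 bits


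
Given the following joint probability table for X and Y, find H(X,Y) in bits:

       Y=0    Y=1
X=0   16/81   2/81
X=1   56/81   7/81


H(X,Y) = -Σ p(x,y) log₂ p(x,y)
  p(0,0)=16/81: -0.1975 × log₂(0.1975) = 0.4622
  p(0,1)=2/81: -0.0247 × log₂(0.0247) = 0.1318
  p(1,0)=56/81: -0.6914 × log₂(0.6914) = 0.3681
  p(1,1)=7/81: -0.0864 × log₂(0.0864) = 0.3053
H(X,Y) = 1.2675 bits


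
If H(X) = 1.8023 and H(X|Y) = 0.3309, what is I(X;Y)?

I(X;Y) = H(X) - H(X|Y)
I(X;Y) = 1.8023 - 0.3309 = 1.4714 bits


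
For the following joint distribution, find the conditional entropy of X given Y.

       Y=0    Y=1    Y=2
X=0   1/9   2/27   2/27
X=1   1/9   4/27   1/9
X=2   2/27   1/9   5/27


H(X|Y) = Σ_y p(y) H(X|Y=y)
  p(Y=0) = 8/27, H(X|Y=0) = 1.5613
  p(Y=1) = 1/3, H(X|Y=1) = 1.5305
  p(Y=2) = 10/27, H(X|Y=2) = 1.4855
H(X|Y) = 0.2963×1.5613 + 0.3333×1.5305 + 0.3704×1.4855 = 1.5229 bits


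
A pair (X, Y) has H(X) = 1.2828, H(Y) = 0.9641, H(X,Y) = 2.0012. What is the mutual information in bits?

I(X;Y) = H(X) + H(Y) - H(X,Y)
I(X;Y) = 1.2828 + 0.9641 - 2.0012 = 0.2457 bits


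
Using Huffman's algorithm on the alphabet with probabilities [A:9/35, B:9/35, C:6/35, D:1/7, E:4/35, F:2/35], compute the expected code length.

Huffman tree construction:
Combine smallest probabilities repeatedly
Resulting codes:
  A: 01 (length 2)
  B: 10 (length 2)
  C: 111 (length 3)
  D: 110 (length 3)
  E: 001 (length 3)
  F: 000 (length 3)
Average length = Σ p(s) × length(s) = 2.4857 bits


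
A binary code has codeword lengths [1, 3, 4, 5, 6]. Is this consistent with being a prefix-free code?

Kraft inequality: Σ 2^(-l_i) ≤ 1 for prefix-free code
Calculating: 2^(-1) + 2^(-3) + 2^(-4) + 2^(-5) + 2^(-6)
= 0.5 + 0.125 + 0.0625 + 0.03125 + 0.015625
= 0.7344
Since 0.7344 ≤ 1, prefix-free code exists


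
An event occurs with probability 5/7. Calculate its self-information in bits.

Information content I(x) = -log₂(p(x))
I = -log₂(5/7) = -log₂(0.7143)
I = 0.4854 bits


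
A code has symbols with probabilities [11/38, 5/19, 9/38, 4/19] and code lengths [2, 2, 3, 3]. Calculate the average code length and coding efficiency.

Average length L = Σ p_i × l_i = 2.4474 bits
Entropy H = 1.9900 bits
Efficiency η = H/L × 100% = 81.31%


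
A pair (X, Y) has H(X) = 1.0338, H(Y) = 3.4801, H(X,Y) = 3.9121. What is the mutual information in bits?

I(X;Y) = H(X) + H(Y) - H(X,Y)
I(X;Y) = 1.0338 + 3.4801 - 3.9121 = 0.6018 bits


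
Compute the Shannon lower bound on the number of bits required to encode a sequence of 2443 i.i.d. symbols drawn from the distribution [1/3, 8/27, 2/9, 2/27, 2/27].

Entropy H = 2.0868 bits/symbol
Minimum bits = H × n = 2.0868 × 2443
= 5097.99 bits


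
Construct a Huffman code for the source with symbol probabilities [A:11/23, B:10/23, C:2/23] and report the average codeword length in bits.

Huffman tree construction:
Combine smallest probabilities repeatedly
Resulting codes:
  A: 0 (length 1)
  B: 11 (length 2)
  C: 10 (length 2)
Average length = Σ p(s) × length(s) = 1.5217 bits


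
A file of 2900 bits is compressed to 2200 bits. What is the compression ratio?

Compression ratio = Original / Compressed
= 2900 / 2200 = 1.32:1


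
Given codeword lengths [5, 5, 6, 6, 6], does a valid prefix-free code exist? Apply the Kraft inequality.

Kraft inequality: Σ 2^(-l_i) ≤ 1 for prefix-free code
Calculating: 2^(-5) + 2^(-5) + 2^(-6) + 2^(-6) + 2^(-6)
= 0.03125 + 0.03125 + 0.015625 + 0.015625 + 0.015625
= 0.1094
Since 0.1094 ≤ 1, prefix-free code exists


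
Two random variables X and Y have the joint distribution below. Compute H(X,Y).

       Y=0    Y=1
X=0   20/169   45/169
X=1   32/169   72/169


H(X,Y) = -Σ p(x,y) log₂ p(x,y)
  p(0,0)=20/169: -0.1183 × log₂(0.1183) = 0.3644
  p(0,1)=45/169: -0.2663 × log₂(0.2663) = 0.5083
  p(1,0)=32/169: -0.1893 × log₂(0.1893) = 0.4546
  p(1,1)=72/169: -0.4260 × log₂(0.4260) = 0.5244
H(X,Y) = 1.8517 bits


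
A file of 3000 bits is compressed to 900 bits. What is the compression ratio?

Compression ratio = Original / Compressed
= 3000 / 900 = 3.33:1


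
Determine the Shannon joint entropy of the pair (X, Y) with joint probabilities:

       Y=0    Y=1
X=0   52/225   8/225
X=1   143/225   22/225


H(X,Y) = -Σ p(x,y) log₂ p(x,y)
  p(0,0)=52/225: -0.2311 × log₂(0.2311) = 0.4884
  p(0,1)=8/225: -0.0356 × log₂(0.0356) = 0.1712
  p(1,0)=143/225: -0.6356 × log₂(0.6356) = 0.4156
  p(1,1)=22/225: -0.0978 × log₂(0.0978) = 0.3280
H(X,Y) = 1.4032 bits


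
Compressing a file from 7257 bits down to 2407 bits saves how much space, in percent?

Space savings = (1 - Compressed/Original) × 100%
= (1 - 2407/7257) × 100%
= 66.83%


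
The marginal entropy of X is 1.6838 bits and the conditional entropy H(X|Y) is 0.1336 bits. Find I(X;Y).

I(X;Y) = H(X) - H(X|Y)
I(X;Y) = 1.6838 - 0.1336 = 1.5502 bits


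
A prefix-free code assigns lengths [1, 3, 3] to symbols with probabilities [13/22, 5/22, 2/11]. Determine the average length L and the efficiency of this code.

Average length L = Σ p_i × l_i = 1.8182 bits
Entropy H = 1.3815 bits
Efficiency η = H/L × 100% = 75.98%


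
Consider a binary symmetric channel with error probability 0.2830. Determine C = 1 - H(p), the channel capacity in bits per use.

For BSC with error probability p:
C = 1 - H(p) where H(p) is binary entropy
H(0.2830) = -0.2830 × log₂(0.2830) - 0.7170 × log₂(0.7170)
H(p) = 0.8595
C = 1 - 0.8595 = 0.1405 bits/use


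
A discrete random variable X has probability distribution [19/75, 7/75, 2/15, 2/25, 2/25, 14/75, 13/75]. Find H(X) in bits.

H(X) = -Σ p(x) log₂ p(x)
  -19/75 × log₂(19/75) = 0.5018
  -7/75 × log₂(7/75) = 0.3193
  -2/15 × log₂(2/15) = 0.3876
  -2/25 × log₂(2/25) = 0.2915
  -2/25 × log₂(2/25) = 0.2915
  -14/75 × log₂(14/75) = 0.4520
  -13/75 × log₂(13/75) = 0.4383
H(X) = 2.6820 bits


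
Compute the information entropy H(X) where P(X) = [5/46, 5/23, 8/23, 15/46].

H(X) = -Σ p(x) log₂ p(x)
  -5/46 × log₂(5/46) = 0.3480
  -5/23 × log₂(5/23) = 0.4786
  -8/23 × log₂(8/23) = 0.5299
  -15/46 × log₂(15/46) = 0.5272
H(X) = 1.8837 bits


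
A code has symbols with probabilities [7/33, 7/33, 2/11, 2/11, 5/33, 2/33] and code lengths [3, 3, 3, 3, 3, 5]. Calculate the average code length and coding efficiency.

Average length L = Σ p_i × l_i = 3.1212 bits
Entropy H = 2.5010 bits
Efficiency η = H/L × 100% = 80.13%


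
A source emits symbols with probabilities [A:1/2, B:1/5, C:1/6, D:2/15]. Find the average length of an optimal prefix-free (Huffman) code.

Huffman tree construction:
Combine smallest probabilities repeatedly
Resulting codes:
  A: 0 (length 1)
  B: 10 (length 2)
  C: 111 (length 3)
  D: 110 (length 3)
Average length = Σ p(s) × length(s) = 1.8000 bits


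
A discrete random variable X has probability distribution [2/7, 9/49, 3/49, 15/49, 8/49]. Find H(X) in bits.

H(X) = -Σ p(x) log₂ p(x)
  -2/7 × log₂(2/7) = 0.5164
  -9/49 × log₂(9/49) = 0.4490
  -3/49 × log₂(3/49) = 0.2467
  -15/49 × log₂(15/49) = 0.5228
  -8/49 × log₂(8/49) = 0.4269
H(X) = 2.1618 bits


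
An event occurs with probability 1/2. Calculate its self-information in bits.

Information content I(x) = -log₂(p(x))
I = -log₂(1/2) = -log₂(0.5000)
I = 1.0000 bits


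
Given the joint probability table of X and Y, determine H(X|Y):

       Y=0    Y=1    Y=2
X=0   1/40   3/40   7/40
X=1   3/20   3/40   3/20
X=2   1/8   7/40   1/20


H(X|Y) = Σ_y p(y) H(X|Y=y)
  p(Y=0) = 3/10, H(X|Y=0) = 1.3250
  p(Y=1) = 13/40, H(X|Y=1) = 1.4573
  p(Y=2) = 3/8, H(X|Y=2) = 1.4295
H(X|Y) = 0.3000×1.3250 + 0.3250×1.4573 + 0.3750×1.4295 = 1.4072 bits


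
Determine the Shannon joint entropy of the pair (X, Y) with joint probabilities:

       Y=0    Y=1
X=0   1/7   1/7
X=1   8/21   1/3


H(X,Y) = -Σ p(x,y) log₂ p(x,y)
  p(0,0)=1/7: -0.1429 × log₂(0.1429) = 0.4011
  p(0,1)=1/7: -0.1429 × log₂(0.1429) = 0.4011
  p(1,0)=8/21: -0.3810 × log₂(0.3810) = 0.5304
  p(1,1)=1/3: -0.3333 × log₂(0.3333) = 0.5283
H(X,Y) = 1.8608 bits


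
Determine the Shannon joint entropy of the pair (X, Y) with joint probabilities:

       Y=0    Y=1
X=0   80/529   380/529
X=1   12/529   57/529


H(X,Y) = -Σ p(x,y) log₂ p(x,y)
  p(0,0)=80/529: -0.1512 × log₂(0.1512) = 0.4121
  p(0,1)=380/529: -0.7183 × log₂(0.7183) = 0.3428
  p(1,0)=12/529: -0.0227 × log₂(0.0227) = 0.1239
  p(1,1)=57/529: -0.1078 × log₂(0.1078) = 0.3463
H(X,Y) = 1.2252 bits


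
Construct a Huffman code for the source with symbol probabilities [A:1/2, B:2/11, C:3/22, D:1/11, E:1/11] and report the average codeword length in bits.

Huffman tree construction:
Combine smallest probabilities repeatedly
Resulting codes:
  A: 0 (length 1)
  B: 111 (length 3)
  C: 110 (length 3)
  D: 100 (length 3)
  E: 101 (length 3)
Average length = Σ p(s) × length(s) = 2.0000 bits


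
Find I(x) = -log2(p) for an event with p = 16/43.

Information content I(x) = -log₂(p(x))
I = -log₂(16/43) = -log₂(0.3721)
I = 1.4263 bits


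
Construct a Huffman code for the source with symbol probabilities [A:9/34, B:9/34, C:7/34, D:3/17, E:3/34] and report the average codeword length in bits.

Huffman tree construction:
Combine smallest probabilities repeatedly
Resulting codes:
  A: 01 (length 2)
  B: 10 (length 2)
  C: 00 (length 2)
  D: 111 (length 3)
  E: 110 (length 3)
Average length = Σ p(s) × length(s) = 2.2647 bits


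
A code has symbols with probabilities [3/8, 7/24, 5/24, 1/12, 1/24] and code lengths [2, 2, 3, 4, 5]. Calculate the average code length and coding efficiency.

Average length L = Σ p_i × l_i = 2.5000 bits
Entropy H = 2.0104 bits
Efficiency η = H/L × 100% = 80.41%


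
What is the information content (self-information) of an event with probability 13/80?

Information content I(x) = -log₂(p(x))
I = -log₂(13/80) = -log₂(0.1625)
I = 2.6215 bits


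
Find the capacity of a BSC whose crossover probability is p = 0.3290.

For BSC with error probability p:
C = 1 - H(p) where H(p) is binary entropy
H(0.3290) = -0.3290 × log₂(0.3290) - 0.6710 × log₂(0.6710)
H(p) = 0.9139
C = 1 - 0.9139 = 0.0861 bits/use


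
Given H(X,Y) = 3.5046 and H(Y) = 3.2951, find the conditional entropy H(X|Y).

Chain rule: H(X,Y) = H(X|Y) + H(Y)
H(X|Y) = H(X,Y) - H(Y) = 3.5046 - 3.2951 = 0.2095 bits


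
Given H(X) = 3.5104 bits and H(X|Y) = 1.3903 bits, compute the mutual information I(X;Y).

I(X;Y) = H(X) - H(X|Y)
I(X;Y) = 3.5104 - 1.3903 = 2.1201 bits


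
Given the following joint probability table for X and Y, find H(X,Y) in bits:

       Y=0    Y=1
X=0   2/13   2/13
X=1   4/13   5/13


H(X,Y) = -Σ p(x,y) log₂ p(x,y)
  p(0,0)=2/13: -0.1538 × log₂(0.1538) = 0.4155
  p(0,1)=2/13: -0.1538 × log₂(0.1538) = 0.4155
  p(1,0)=4/13: -0.3077 × log₂(0.3077) = 0.5232
  p(1,1)=5/13: -0.3846 × log₂(0.3846) = 0.5302
H(X,Y) = 1.8843 bits


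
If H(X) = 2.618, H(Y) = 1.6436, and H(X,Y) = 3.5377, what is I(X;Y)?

I(X;Y) = H(X) + H(Y) - H(X,Y)
I(X;Y) = 2.618 + 1.6436 - 3.5377 = 0.7239 bits


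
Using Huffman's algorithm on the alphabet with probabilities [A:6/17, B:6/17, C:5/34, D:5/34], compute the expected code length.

Huffman tree construction:
Combine smallest probabilities repeatedly
Resulting codes:
  A: 11 (length 2)
  B: 0 (length 1)
  C: 100 (length 3)
  D: 101 (length 3)
Average length = Σ p(s) × length(s) = 1.9412 bits


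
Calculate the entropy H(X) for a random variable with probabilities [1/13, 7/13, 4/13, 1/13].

H(X) = -Σ p(x) log₂ p(x)
  -1/13 × log₂(1/13) = 0.2846
  -7/13 × log₂(7/13) = 0.4809
  -4/13 × log₂(4/13) = 0.5232
  -1/13 × log₂(1/13) = 0.2846
H(X) = 1.5734 bits


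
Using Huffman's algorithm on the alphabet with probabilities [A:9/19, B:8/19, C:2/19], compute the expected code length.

Huffman tree construction:
Combine smallest probabilities repeatedly
Resulting codes:
  A: 0 (length 1)
  B: 11 (length 2)
  C: 10 (length 2)
Average length = Σ p(s) × length(s) = 1.5263 bits


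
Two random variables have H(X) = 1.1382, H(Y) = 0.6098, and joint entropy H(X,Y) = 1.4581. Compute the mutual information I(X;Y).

I(X;Y) = H(X) + H(Y) - H(X,Y)
I(X;Y) = 1.1382 + 0.6098 - 1.4581 = 0.2899 bits


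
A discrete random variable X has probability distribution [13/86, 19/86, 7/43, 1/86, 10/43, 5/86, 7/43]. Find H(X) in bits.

H(X) = -Σ p(x) log₂ p(x)
  -13/86 × log₂(13/86) = 0.4120
  -19/86 × log₂(19/86) = 0.4813
  -7/43 × log₂(7/43) = 0.4263
  -1/86 × log₂(1/86) = 0.0747
  -10/43 × log₂(10/43) = 0.4894
  -5/86 × log₂(5/86) = 0.2386
  -7/43 × log₂(7/43) = 0.4263
H(X) = 2.5487 bits


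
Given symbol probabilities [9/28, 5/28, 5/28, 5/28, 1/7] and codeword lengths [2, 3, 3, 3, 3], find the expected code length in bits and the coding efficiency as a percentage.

Average length L = Σ p_i × l_i = 2.6786 bits
Entropy H = 2.2588 bits
Efficiency η = H/L × 100% = 84.33%


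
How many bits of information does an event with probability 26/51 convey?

Information content I(x) = -log₂(p(x))
I = -log₂(26/51) = -log₂(0.5098)
I = 0.9720 bits


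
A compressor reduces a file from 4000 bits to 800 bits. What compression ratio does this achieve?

Compression ratio = Original / Compressed
= 4000 / 800 = 5.00:1


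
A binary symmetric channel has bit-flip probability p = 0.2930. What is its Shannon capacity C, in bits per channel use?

For BSC with error probability p:
C = 1 - H(p) where H(p) is binary entropy
H(0.2930) = -0.2930 × log₂(0.2930) - 0.7070 × log₂(0.7070)
H(p) = 0.8726
C = 1 - 0.8726 = 0.1274 bits/use
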